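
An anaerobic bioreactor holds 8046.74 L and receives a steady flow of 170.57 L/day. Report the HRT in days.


HRT = V / Q
= 8046.74 / 170.57
= 47.1756 days

47.1756 days


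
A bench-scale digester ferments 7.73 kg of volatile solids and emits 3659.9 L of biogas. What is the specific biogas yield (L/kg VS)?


Y = V / VS
= 3659.9 / 7.73
= 473.4670 L/kg VS

473.4670 L/kg VS


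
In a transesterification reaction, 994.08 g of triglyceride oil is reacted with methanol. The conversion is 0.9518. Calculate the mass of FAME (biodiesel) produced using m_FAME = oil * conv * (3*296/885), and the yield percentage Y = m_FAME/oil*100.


m_FAME = oil * conv * (3 * 296 / 885) = oil * conv * (888/885)
= 994.08 * 0.9518 * 888 / 885
= 949.3727 g
Y = m_FAME / oil * 100 = conv * (888/885) * 100
= 0.9518 * 888 / 885 * 100
= 95.50%

949.3727 g FAME; Y = 95.50%


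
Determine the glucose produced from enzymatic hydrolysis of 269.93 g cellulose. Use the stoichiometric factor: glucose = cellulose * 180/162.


glucose = cellulose * 180/162
= 269.93 * 180/162
= 299.9222 g

299.9222 g


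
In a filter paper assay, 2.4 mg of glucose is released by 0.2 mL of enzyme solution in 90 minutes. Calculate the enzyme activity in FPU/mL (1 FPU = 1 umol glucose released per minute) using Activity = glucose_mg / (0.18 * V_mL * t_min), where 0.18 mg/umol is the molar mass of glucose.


Activity = glucose_mg / (0.18 mg/umol * V_mL * t_min)
= 2.4 / (0.18 * 0.2 * 90)
= 0.7407 FPU/mL

0.7407 FPU/mL


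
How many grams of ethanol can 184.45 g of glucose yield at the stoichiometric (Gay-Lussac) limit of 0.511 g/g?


Theoretical ethanol yield: m_EtOH = 0.511 * m_glucose
m_EtOH = 0.511 * 184.45 = 94.2539 g

94.2539 g


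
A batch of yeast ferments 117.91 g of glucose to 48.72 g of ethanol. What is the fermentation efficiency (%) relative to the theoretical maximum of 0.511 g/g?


Fermentation efficiency = (actual / (0.511 * glucose)) * 100
= (48.72 / (0.511 * 117.91)) * 100
= 80.8604%

80.8604%


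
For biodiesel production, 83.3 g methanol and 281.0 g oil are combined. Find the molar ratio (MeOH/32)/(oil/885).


Molar ratio = n_MeOH / n_oil = (MeOH/32) / (oil/885) = (MeOH * 885) / (32 * oil)
= (83.3 * 885) / (32 * 281.0)
= 8.1985

8.1985


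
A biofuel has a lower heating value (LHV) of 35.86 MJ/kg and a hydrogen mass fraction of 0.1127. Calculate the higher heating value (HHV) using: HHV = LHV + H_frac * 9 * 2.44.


HHV = LHV + H_frac * 9 * 2.44
= 35.86 + 0.1127 * 9 * 2.44
= 38.3349 MJ/kg

38.3349 MJ/kg


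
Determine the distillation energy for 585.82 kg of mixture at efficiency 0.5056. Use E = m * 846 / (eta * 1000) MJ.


E = m * 846 / (eta * 1000)
= 585.82 * 846 / (0.5056 * 1000)
= 980.2289 MJ

980.2289 MJ


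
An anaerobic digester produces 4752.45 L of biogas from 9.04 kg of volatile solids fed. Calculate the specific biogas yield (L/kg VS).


Y = V / VS
= 4752.45 / 9.04
= 525.7135 L/kg VS

525.7135 L/kg VS


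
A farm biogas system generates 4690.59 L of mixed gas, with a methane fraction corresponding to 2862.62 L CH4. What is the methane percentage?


CH4% = V_CH4 / V_total * 100
= 2862.62 / 4690.59 * 100
= 61.0290%

61.0290%


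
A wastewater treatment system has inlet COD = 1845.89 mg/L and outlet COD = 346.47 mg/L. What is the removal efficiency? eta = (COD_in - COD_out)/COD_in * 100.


eta = (COD_in - COD_out) / COD_in * 100
= (1845.89 - 346.47) / 1845.89 * 100
= 81.2302%

81.2302%


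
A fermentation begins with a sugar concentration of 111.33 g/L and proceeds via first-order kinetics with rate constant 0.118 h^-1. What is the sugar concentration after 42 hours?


S = S0 * exp(-k * t)
S = 111.33 * exp(-0.118 * 42)
S = 0.7839 g/L

0.7839 g/L


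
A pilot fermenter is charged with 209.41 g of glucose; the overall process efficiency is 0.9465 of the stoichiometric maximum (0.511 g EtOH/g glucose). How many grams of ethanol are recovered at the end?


Actual ethanol: m = 0.511 * 209.41 * 0.9465
m = 101.2836 g

101.2836 g


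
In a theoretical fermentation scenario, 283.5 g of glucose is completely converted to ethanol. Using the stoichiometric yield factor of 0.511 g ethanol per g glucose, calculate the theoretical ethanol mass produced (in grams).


Theoretical ethanol yield: m_EtOH = 0.511 * m_glucose
m_EtOH = 0.511 * 283.5 = 144.8685 g

144.8685 g


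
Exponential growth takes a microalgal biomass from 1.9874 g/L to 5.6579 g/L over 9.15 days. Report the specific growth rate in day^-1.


mu = ln(X2/X1) / dt
= ln(5.6579/1.9874) / 9.15
= 0.1143 per day

0.1143 per day


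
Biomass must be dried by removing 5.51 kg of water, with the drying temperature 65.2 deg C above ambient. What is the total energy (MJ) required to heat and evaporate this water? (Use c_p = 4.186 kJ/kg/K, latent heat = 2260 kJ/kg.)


E = m_water * (4.186 * dT + 2260) / 1000
= 5.51 * (4.186 * 65.2 + 2260) / 1000
= 13.9564 MJ

13.9564 MJ


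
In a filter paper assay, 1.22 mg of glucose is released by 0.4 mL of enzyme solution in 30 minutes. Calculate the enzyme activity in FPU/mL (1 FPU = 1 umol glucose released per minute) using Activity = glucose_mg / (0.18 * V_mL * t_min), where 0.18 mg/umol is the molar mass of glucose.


Activity = glucose_mg / (0.18 mg/umol * V_mL * t_min)
= 1.22 / (0.18 * 0.4 * 30)
= 0.5648 FPU/mL

0.5648 FPU/mL


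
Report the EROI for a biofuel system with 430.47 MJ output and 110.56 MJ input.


EROI = E_out / E_in
= 430.47 / 110.56
= 3.8935

3.8935


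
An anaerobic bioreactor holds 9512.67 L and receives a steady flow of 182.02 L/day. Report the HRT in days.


HRT = V / Q
= 9512.67 / 182.02
= 52.2617 days

52.2617 days


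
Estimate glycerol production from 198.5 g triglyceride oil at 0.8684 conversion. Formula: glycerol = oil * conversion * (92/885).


glycerol = oil * conv * (92/885)
= 198.5 * 0.8684 * 92 / 885
= 17.9195 g

17.9195 g


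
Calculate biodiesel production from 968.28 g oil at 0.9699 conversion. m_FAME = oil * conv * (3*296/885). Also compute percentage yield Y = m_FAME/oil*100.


m_FAME = oil * conv * (3 * 296 / 885) = oil * conv * (888/885)
= 968.28 * 0.9699 * 888 / 885
= 942.3183 g
Y = m_FAME / oil * 100 = conv * (888/885) * 100
= 0.9699 * 888 / 885 * 100
= 97.32%

942.3183 g FAME; Y = 97.32%


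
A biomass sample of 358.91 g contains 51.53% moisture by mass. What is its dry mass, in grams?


Wd = Ww * (1 - MC/100)
= 358.91 * (1 - 51.53/100)
= 173.9637 g

173.9637 g


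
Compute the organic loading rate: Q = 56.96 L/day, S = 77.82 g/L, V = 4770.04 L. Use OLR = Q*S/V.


OLR = Q * S / V
= 56.96 * 77.82 / 4770.04
= 0.9293 g/L/day

0.9293 g/L/day


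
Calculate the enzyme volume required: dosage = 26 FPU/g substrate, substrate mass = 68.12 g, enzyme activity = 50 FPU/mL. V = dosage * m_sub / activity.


V = dosage * m_sub / activity
V = 26 * 68.12 / 50
V = 35.4224 mL

35.4224 mL


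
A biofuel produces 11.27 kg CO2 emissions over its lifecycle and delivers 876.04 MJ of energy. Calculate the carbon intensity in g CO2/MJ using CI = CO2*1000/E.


CI = CO2 * 1000 / E
= 11.27 * 1000 / 876.04
= 12.8647 g CO2/MJ

12.8647 g CO2/MJ


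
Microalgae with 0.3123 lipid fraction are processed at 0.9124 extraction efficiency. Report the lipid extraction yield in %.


Y = lipid_content * extraction_eff * 100
= 0.3123 * 0.9124 * 100
= 28.4943%

28.4943%


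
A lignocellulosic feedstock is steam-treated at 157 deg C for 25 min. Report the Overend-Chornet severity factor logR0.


logR0 = log10(t * exp((T - 100) / 14.75))
= log10(25 * exp((157 - 100) / 14.75))
= 3.0762

3.0762


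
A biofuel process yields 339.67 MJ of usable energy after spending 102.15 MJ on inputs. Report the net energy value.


NEV = E_out - E_in
= 339.67 - 102.15
= 237.5200 MJ

237.5200 MJ


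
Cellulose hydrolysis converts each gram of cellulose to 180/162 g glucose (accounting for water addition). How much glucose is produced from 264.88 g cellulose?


glucose = cellulose * 180/162
= 264.88 * 180/162
= 294.3111 g

294.3111 g


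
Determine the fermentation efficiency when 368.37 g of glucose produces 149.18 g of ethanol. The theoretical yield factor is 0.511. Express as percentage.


Fermentation efficiency = (actual / (0.511 * glucose)) * 100
= (149.18 / (0.511 * 368.37)) * 100
= 79.2511%

79.2511%


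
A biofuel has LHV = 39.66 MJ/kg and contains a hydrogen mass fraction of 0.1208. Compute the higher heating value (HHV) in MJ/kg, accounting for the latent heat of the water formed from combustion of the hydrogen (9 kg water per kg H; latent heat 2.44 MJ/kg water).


HHV = LHV + H_frac * 9 * 2.44
= 39.66 + 0.1208 * 9 * 2.44
= 42.3128 MJ/kg

42.3128 MJ/kg


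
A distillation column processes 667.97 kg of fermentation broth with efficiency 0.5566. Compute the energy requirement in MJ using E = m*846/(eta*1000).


E = m * 846 / (eta * 1000)
= 667.97 * 846 / (0.5566 * 1000)
= 1015.2760 MJ

1015.2760 MJ


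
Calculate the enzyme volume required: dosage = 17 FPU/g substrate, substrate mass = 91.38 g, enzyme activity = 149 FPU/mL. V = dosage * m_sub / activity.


V = dosage * m_sub / activity
V = 17 * 91.38 / 149
V = 10.4259 mL

10.4259 mL


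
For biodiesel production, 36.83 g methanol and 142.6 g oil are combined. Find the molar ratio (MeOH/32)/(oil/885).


Molar ratio = n_MeOH / n_oil = (MeOH/32) / (oil/885) = (MeOH * 885) / (32 * oil)
= (36.83 * 885) / (32 * 142.6)
= 7.1429

7.1429


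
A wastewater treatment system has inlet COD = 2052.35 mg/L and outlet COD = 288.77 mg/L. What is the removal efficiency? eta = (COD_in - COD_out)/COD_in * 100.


eta = (COD_in - COD_out) / COD_in * 100
= (2052.35 - 288.77) / 2052.35 * 100
= 85.9298%

85.9298%


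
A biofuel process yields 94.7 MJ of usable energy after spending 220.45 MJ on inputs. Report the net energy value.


NEV = E_out - E_in
= 94.7 - 220.45
= -125.7500 MJ

-125.7500 MJ


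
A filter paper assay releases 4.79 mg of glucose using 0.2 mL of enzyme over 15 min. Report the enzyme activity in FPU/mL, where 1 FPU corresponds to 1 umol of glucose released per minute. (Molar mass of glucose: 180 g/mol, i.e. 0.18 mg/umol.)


Activity = glucose_mg / (0.18 mg/umol * V_mL * t_min)
= 4.79 / (0.18 * 0.2 * 15)
= 8.8704 FPU/mL

8.8704 FPU/mL


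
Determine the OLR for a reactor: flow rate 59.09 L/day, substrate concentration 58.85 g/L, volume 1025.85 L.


OLR = Q * S / V
= 59.09 * 58.85 / 1025.85
= 3.3898 g/L/day

3.3898 g/L/day


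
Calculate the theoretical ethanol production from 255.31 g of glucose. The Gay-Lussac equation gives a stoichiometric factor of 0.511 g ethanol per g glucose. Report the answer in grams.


Theoretical ethanol yield: m_EtOH = 0.511 * m_glucose
m_EtOH = 0.511 * 255.31 = 130.4634 g

130.4634 g


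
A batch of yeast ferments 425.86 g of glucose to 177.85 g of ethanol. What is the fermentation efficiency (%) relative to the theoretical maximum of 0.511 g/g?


Fermentation efficiency = (actual / (0.511 * glucose)) * 100
= (177.85 / (0.511 * 425.86)) * 100
= 81.7271%

81.7271%


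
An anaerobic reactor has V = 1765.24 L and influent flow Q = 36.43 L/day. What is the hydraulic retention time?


HRT = V / Q
= 1765.24 / 36.43
= 48.4557 days

48.4557 days


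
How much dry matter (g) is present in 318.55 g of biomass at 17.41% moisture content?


Wd = Ww * (1 - MC/100)
= 318.55 * (1 - 17.41/100)
= 263.0904 g

263.0904 g


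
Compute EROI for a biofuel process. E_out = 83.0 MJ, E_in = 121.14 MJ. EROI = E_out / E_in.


EROI = E_out / E_in
= 83.0 / 121.14
= 0.6852

0.6852


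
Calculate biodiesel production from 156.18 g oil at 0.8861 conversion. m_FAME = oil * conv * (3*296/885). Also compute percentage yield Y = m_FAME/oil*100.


m_FAME = oil * conv * (3 * 296 / 885) = oil * conv * (888/885)
= 156.18 * 0.8861 * 888 / 885
= 138.8602 g
Y = m_FAME / oil * 100 = conv * (888/885) * 100
= 0.8861 * 888 / 885 * 100
= 88.91%

138.8602 g FAME; Y = 88.91%


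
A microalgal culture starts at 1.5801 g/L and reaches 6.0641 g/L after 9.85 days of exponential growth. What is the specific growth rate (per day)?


mu = ln(X2/X1) / dt
= ln(6.0641/1.5801) / 9.85
= 0.1365 per day

0.1365 per day


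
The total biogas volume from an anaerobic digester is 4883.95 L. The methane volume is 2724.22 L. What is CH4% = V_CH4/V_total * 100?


CH4% = V_CH4 / V_total * 100
= 2724.22 / 4883.95 * 100
= 55.7790%

55.7790%


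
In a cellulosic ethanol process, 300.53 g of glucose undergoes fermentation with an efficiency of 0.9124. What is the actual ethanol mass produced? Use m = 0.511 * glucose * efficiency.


Actual ethanol: m = 0.511 * 300.53 * 0.9124
m = 140.1180 g

140.1180 g


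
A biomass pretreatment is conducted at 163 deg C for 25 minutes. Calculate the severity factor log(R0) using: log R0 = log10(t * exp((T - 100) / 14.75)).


logR0 = log10(t * exp((T - 100) / 14.75))
= log10(25 * exp((163 - 100) / 14.75))
= 3.2529

3.2529


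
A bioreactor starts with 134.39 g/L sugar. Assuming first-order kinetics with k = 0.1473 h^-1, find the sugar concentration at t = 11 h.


S = S0 * exp(-k * t)
S = 134.39 * exp(-0.1473 * 11)
S = 26.5876 g/L

26.5876 g/L


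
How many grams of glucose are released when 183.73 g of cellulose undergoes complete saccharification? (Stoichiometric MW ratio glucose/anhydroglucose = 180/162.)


glucose = cellulose * 180/162
= 183.73 * 180/162
= 204.1444 g

204.1444 g


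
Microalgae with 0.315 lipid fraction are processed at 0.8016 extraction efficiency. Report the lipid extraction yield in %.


Y = lipid_content * extraction_eff * 100
= 0.315 * 0.8016 * 100
= 25.2504%

25.2504%


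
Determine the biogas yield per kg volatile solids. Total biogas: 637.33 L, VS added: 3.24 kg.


Y = V / VS
= 637.33 / 3.24
= 196.7068 L/kg VS

196.7068 L/kg VS


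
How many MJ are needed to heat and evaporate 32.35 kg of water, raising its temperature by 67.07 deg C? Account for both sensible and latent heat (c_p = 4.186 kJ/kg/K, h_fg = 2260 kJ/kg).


E = m_water * (4.186 * dT + 2260) / 1000
= 32.35 * (4.186 * 67.07 + 2260) / 1000
= 82.1934 MJ

82.1934 MJ


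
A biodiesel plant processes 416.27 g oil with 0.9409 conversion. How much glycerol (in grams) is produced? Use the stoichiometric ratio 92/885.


glycerol = oil * conv * (92/885)
= 416.27 * 0.9409 * 92 / 885
= 40.7158 g

40.7158 g


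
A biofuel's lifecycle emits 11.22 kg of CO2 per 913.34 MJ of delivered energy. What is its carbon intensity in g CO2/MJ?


CI = CO2 * 1000 / E
= 11.22 * 1000 / 913.34
= 12.2846 g CO2/MJ

12.2846 g CO2/MJ


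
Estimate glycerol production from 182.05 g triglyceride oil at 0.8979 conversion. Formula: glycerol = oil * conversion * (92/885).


glycerol = oil * conv * (92/885)
= 182.05 * 0.8979 * 92 / 885
= 16.9927 g

16.9927 g


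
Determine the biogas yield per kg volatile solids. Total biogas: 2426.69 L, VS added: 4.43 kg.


Y = V / VS
= 2426.69 / 4.43
= 547.7856 L/kg VS

547.7856 L/kg VS


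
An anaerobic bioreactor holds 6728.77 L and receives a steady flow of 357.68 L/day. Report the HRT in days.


HRT = V / Q
= 6728.77 / 357.68
= 18.8123 days

18.8123 days


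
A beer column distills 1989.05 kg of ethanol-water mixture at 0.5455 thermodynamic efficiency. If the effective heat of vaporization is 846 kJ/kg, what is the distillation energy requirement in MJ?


E = m * 846 / (eta * 1000)
= 1989.05 * 846 / (0.5455 * 1000)
= 3084.7595 MJ

3084.7595 MJ


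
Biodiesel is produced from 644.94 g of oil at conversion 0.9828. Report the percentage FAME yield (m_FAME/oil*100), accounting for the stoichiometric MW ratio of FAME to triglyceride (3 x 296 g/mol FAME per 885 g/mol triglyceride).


m_FAME = oil * conv * (3 * 296 / 885) = oil * conv * (888/885)
= 644.94 * 0.9828 * 888 / 885
= 635.9957 g
Y = m_FAME / oil * 100 = conv * (888/885) * 100
= 0.9828 * 888 / 885 * 100
= 98.61%

98.61%


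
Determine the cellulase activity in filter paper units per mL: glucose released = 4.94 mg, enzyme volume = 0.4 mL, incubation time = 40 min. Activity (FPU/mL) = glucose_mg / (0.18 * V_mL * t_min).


Activity = glucose_mg / (0.18 mg/umol * V_mL * t_min)
= 4.94 / (0.18 * 0.4 * 40)
= 1.7153 FPU/mL

1.7153 FPU/mL


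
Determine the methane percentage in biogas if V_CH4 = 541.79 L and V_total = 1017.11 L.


CH4% = V_CH4 / V_total * 100
= 541.79 / 1017.11 * 100
= 53.2676%

53.2676%


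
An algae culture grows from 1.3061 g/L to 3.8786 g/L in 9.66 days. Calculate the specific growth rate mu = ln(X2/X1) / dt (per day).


mu = ln(X2/X1) / dt
= ln(3.8786/1.3061) / 9.66
= 0.1127 per day

0.1127 per day


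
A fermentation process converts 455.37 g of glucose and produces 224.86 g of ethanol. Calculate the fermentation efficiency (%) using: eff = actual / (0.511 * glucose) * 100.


Fermentation efficiency = (actual / (0.511 * glucose)) * 100
= (224.86 / (0.511 * 455.37)) * 100
= 96.6333%

96.6333%


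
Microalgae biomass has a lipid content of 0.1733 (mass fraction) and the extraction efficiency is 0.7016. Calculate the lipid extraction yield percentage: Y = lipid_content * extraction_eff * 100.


Y = lipid_content * extraction_eff * 100
= 0.1733 * 0.7016 * 100
= 12.1587%

12.1587%


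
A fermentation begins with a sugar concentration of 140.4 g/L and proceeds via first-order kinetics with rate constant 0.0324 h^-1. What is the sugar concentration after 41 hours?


S = S0 * exp(-k * t)
S = 140.4 * exp(-0.0324 * 41)
S = 37.1921 g/L

37.1921 g/L


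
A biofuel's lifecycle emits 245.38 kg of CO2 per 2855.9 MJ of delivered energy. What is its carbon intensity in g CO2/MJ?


CI = CO2 * 1000 / E
= 245.38 * 1000 / 2855.9
= 85.9204 g CO2/MJ

85.9204 g CO2/MJ


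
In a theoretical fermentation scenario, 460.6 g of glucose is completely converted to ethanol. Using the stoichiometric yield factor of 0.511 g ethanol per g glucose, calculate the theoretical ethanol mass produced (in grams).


Theoretical ethanol yield: m_EtOH = 0.511 * m_glucose
m_EtOH = 0.511 * 460.6 = 235.3666 g

235.3666 g


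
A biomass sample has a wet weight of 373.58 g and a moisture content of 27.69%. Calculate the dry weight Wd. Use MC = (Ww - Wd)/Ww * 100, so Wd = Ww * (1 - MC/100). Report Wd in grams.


Wd = Ww * (1 - MC/100)
= 373.58 * (1 - 27.69/100)
= 270.1357 g

270.1357 g


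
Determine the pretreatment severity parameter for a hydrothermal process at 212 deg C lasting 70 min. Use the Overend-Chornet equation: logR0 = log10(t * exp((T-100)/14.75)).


logR0 = log10(t * exp((T - 100) / 14.75))
= log10(70 * exp((212 - 100) / 14.75))
= 5.1428

5.1428


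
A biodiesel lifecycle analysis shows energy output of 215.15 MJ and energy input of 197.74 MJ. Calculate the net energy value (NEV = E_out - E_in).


NEV = E_out - E_in
= 215.15 - 197.74
= 17.4100 MJ

17.4100 MJ


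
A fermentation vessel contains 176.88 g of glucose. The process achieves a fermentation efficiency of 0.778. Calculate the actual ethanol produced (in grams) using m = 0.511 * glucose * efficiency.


Actual ethanol: m = 0.511 * 176.88 * 0.778
m = 70.3201 g

70.3201 g


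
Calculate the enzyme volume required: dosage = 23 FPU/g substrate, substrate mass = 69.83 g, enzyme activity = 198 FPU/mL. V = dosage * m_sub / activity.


V = dosage * m_sub / activity
V = 23 * 69.83 / 198
V = 8.1116 mL

8.1116 mL


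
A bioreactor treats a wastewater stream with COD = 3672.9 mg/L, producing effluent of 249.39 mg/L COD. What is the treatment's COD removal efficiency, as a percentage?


eta = (COD_in - COD_out) / COD_in * 100
= (3672.9 - 249.39) / 3672.9 * 100
= 93.2100%

93.2100%


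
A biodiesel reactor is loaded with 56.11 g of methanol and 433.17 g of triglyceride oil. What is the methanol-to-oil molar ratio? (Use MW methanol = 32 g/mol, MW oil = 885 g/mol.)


Molar ratio = n_MeOH / n_oil = (MeOH/32) / (oil/885) = (MeOH * 885) / (32 * oil)
= (56.11 * 885) / (32 * 433.17)
= 3.5824

3.5824


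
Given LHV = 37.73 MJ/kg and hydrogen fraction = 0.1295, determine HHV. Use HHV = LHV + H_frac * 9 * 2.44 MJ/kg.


HHV = LHV + H_frac * 9 * 2.44
= 37.73 + 0.1295 * 9 * 2.44
= 40.5738 MJ/kg

40.5738 MJ/kg


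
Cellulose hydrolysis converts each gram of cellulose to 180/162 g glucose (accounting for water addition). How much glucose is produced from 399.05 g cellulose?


glucose = cellulose * 180/162
= 399.05 * 180/162
= 443.3889 g

443.3889 g


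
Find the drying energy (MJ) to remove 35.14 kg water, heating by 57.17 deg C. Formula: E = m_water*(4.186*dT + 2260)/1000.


E = m_water * (4.186 * dT + 2260) / 1000
= 35.14 * (4.186 * 57.17 + 2260) / 1000
= 87.8259 MJ

87.8259 MJ


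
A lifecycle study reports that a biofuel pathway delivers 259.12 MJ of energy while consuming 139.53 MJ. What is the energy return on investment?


EROI = E_out / E_in
= 259.12 / 139.53
= 1.8571

1.8571


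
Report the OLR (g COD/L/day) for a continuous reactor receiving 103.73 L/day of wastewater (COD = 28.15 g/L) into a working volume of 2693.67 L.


OLR = Q * S / V
= 103.73 * 28.15 / 2693.67
= 1.0840 g/L/day

1.0840 g/L/day


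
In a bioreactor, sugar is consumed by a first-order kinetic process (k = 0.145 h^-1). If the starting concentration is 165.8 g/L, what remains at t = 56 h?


S = S0 * exp(-k * t)
S = 165.8 * exp(-0.145 * 56)
S = 0.0493 g/L

0.0493 g/L


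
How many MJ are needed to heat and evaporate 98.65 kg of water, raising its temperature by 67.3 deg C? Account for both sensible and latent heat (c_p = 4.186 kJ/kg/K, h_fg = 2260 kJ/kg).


E = m_water * (4.186 * dT + 2260) / 1000
= 98.65 * (4.186 * 67.3 + 2260) / 1000
= 250.7405 MJ

250.7405 MJ


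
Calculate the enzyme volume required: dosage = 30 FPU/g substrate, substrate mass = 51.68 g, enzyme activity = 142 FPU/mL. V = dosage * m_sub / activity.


V = dosage * m_sub / activity
V = 30 * 51.68 / 142
V = 10.9183 mL

10.9183 mL


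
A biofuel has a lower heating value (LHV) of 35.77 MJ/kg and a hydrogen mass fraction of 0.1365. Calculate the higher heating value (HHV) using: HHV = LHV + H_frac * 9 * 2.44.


HHV = LHV + H_frac * 9 * 2.44
= 35.77 + 0.1365 * 9 * 2.44
= 38.7675 MJ/kg

38.7675 MJ/kg


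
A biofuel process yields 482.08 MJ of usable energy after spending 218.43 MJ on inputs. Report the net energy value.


NEV = E_out - E_in
= 482.08 - 218.43
= 263.6500 MJ

263.6500 MJ


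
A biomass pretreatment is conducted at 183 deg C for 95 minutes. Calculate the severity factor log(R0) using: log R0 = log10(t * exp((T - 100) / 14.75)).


logR0 = log10(t * exp((T - 100) / 14.75))
= log10(95 * exp((183 - 100) / 14.75))
= 4.4216

4.4216


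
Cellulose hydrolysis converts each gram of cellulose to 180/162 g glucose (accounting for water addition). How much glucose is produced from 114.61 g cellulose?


glucose = cellulose * 180/162
= 114.61 * 180/162
= 127.3444 g

127.3444 g


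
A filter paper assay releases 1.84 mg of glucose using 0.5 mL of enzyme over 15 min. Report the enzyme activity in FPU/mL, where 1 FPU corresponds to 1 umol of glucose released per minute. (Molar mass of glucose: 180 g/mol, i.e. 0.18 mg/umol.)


Activity = glucose_mg / (0.18 mg/umol * V_mL * t_min)
= 1.84 / (0.18 * 0.5 * 15)
= 1.3630 FPU/mL

1.3630 FPU/mL


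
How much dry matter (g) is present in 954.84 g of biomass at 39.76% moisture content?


Wd = Ww * (1 - MC/100)
= 954.84 * (1 - 39.76/100)
= 575.1956 g

575.1956 g


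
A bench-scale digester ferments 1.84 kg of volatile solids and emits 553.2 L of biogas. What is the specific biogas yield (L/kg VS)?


Y = V / VS
= 553.2 / 1.84
= 300.6522 L/kg VS

300.6522 L/kg VS


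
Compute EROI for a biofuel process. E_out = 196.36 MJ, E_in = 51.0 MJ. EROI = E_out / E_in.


EROI = E_out / E_in
= 196.36 / 51.0
= 3.8502

3.8502


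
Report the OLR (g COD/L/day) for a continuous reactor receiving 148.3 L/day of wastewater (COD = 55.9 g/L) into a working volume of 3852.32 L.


OLR = Q * S / V
= 148.3 * 55.9 / 3852.32
= 2.1519 g/L/day

2.1519 g/L/day


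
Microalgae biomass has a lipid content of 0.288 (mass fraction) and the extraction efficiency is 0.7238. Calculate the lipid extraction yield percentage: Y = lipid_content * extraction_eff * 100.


Y = lipid_content * extraction_eff * 100
= 0.288 * 0.7238 * 100
= 20.8454%

20.8454%


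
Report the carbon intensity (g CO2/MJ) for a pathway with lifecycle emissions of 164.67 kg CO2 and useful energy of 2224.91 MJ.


CI = CO2 * 1000 / E
= 164.67 * 1000 / 2224.91
= 74.0120 g CO2/MJ

74.0120 g CO2/MJ


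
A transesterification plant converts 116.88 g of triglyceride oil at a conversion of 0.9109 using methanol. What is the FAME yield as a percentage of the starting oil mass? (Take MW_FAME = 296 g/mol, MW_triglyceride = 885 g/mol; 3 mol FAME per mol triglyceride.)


m_FAME = oil * conv * (3 * 296 / 885) = oil * conv * (888/885)
= 116.88 * 0.9109 * 888 / 885
= 106.8269 g
Y = m_FAME / oil * 100 = conv * (888/885) * 100
= 0.9109 * 888 / 885 * 100
= 91.40%

91.40%


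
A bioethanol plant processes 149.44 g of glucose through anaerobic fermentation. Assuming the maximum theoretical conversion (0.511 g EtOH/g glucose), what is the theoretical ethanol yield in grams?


Theoretical ethanol yield: m_EtOH = 0.511 * m_glucose
m_EtOH = 0.511 * 149.44 = 76.3638 g

76.3638 g


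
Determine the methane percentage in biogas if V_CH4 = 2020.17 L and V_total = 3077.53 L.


CH4% = V_CH4 / V_total * 100
= 2020.17 / 3077.53 * 100
= 65.6426%

65.6426%


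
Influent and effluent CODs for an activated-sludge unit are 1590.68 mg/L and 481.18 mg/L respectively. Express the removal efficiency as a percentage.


eta = (COD_in - COD_out) / COD_in * 100
= (1590.68 - 481.18) / 1590.68 * 100
= 69.7500%

69.7500%


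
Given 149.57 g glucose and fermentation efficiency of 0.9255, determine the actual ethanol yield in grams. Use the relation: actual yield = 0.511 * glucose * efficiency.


Actual ethanol: m = 0.511 * 149.57 * 0.9255
m = 70.7362 g

70.7362 g


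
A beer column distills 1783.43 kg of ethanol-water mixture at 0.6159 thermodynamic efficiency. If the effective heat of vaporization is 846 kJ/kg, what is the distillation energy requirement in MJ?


E = m * 846 / (eta * 1000)
= 1783.43 * 846 / (0.6159 * 1000)
= 2449.7188 MJ

2449.7188 MJ


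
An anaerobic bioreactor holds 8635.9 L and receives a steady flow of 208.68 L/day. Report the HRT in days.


HRT = V / Q
= 8635.9 / 208.68
= 41.3835 days

41.3835 days


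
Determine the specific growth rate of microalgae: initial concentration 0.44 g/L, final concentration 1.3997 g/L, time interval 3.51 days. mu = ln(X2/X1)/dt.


mu = ln(X2/X1) / dt
= ln(1.3997/0.44) / 3.51
= 0.3297 per day

0.3297 per day


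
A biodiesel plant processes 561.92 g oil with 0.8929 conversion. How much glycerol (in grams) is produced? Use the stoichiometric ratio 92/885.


glycerol = oil * conv * (92/885)
= 561.92 * 0.8929 * 92 / 885
= 52.1581 g

52.1581 g


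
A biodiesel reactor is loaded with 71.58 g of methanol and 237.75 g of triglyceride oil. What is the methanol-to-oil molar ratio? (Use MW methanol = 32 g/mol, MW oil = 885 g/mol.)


Molar ratio = n_MeOH / n_oil = (MeOH/32) / (oil/885) = (MeOH * 885) / (32 * oil)
= (71.58 * 885) / (32 * 237.75)
= 8.3265

8.3265


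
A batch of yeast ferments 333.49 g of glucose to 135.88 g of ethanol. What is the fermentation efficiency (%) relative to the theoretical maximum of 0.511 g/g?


Fermentation efficiency = (actual / (0.511 * glucose)) * 100
= (135.88 / (0.511 * 333.49)) * 100
= 79.7355%

79.7355%


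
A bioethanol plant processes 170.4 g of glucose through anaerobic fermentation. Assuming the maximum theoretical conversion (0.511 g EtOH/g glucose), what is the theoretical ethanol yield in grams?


Theoretical ethanol yield: m_EtOH = 0.511 * m_glucose
m_EtOH = 0.511 * 170.4 = 87.0744 g

87.0744 g


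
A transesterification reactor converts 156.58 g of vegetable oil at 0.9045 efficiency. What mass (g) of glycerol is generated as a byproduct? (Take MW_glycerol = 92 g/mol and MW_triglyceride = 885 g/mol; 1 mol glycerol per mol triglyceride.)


glycerol = oil * conv * (92/885)
= 156.58 * 0.9045 * 92 / 885
= 14.7228 g

14.7228 g


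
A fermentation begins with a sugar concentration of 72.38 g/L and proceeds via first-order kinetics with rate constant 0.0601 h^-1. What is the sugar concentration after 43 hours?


S = S0 * exp(-k * t)
S = 72.38 * exp(-0.0601 * 43)
S = 5.4610 g/L

5.4610 g/L


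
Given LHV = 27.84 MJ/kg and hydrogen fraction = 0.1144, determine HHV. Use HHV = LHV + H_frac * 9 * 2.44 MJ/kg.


HHV = LHV + H_frac * 9 * 2.44
= 27.84 + 0.1144 * 9 * 2.44
= 30.3522 MJ/kg

30.3522 MJ/kg


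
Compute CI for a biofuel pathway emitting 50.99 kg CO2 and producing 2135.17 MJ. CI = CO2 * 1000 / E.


CI = CO2 * 1000 / E
= 50.99 * 1000 / 2135.17
= 23.8810 g CO2/MJ

23.8810 g CO2/MJ


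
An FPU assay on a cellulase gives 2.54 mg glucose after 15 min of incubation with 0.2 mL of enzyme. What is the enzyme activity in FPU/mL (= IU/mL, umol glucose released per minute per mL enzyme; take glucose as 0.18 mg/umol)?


Activity = glucose_mg / (0.18 mg/umol * V_mL * t_min)
= 2.54 / (0.18 * 0.2 * 15)
= 4.7037 FPU/mL

4.7037 FPU/mL


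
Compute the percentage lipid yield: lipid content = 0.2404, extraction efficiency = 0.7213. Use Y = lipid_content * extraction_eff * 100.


Y = lipid_content * extraction_eff * 100
= 0.2404 * 0.7213 * 100
= 17.3401%

17.3401%


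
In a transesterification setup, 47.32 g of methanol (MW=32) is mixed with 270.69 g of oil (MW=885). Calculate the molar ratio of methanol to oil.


Molar ratio = n_MeOH / n_oil = (MeOH/32) / (oil/885) = (MeOH * 885) / (32 * oil)
= (47.32 * 885) / (32 * 270.69)
= 4.8347

4.8347


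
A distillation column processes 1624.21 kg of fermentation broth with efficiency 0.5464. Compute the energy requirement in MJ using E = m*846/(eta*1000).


E = m * 846 / (eta * 1000)
= 1624.21 * 846 / (0.5464 * 1000)
= 2514.7907 MJ

2514.7907 MJ


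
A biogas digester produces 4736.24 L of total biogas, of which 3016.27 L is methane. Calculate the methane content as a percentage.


CH4% = V_CH4 / V_total * 100
= 3016.27 / 4736.24 * 100
= 63.6849%

63.6849%


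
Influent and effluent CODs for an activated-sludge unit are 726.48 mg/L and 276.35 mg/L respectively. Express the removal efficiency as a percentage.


eta = (COD_in - COD_out) / COD_in * 100
= (726.48 - 276.35) / 726.48 * 100
= 61.9604%

61.9604%


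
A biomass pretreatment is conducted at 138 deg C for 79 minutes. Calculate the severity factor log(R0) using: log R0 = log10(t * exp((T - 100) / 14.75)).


logR0 = log10(t * exp((T - 100) / 14.75))
= log10(79 * exp((138 - 100) / 14.75))
= 3.0165

3.0165


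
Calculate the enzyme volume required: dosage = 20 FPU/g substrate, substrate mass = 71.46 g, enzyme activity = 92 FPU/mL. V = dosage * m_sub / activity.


V = dosage * m_sub / activity
V = 20 * 71.46 / 92
V = 15.5348 mL

15.5348 mL


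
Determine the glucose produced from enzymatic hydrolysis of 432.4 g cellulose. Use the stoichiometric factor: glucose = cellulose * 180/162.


glucose = cellulose * 180/162
= 432.4 * 180/162
= 480.4444 g

480.4444 g


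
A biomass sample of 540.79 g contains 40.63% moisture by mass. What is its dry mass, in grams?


Wd = Ww * (1 - MC/100)
= 540.79 * (1 - 40.63/100)
= 321.0670 g

321.0670 g


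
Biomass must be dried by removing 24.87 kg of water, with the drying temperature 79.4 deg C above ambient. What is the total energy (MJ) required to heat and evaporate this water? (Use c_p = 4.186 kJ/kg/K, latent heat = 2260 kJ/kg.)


E = m_water * (4.186 * dT + 2260) / 1000
= 24.87 * (4.186 * 79.4 + 2260) / 1000
= 64.4722 MJ

64.4722 MJ


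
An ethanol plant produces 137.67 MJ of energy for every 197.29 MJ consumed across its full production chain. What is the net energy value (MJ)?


NEV = E_out - E_in
= 137.67 - 197.29
= -59.6200 MJ

-59.6200 MJ


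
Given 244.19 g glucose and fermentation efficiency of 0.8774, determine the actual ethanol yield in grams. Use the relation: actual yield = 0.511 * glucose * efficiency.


Actual ethanol: m = 0.511 * 244.19 * 0.8774
m = 109.4829 g

109.4829 g


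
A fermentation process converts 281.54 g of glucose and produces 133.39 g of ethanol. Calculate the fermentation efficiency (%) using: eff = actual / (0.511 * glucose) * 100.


Fermentation efficiency = (actual / (0.511 * glucose)) * 100
= (133.39 / (0.511 * 281.54)) * 100
= 92.7176%

92.7176%


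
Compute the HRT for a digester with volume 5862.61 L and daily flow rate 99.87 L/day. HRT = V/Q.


HRT = V / Q
= 5862.61 / 99.87
= 58.7024 days

58.7024 days


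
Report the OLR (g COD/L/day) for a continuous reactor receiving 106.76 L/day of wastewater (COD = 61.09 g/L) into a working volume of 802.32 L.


OLR = Q * S / V
= 106.76 * 61.09 / 802.32
= 8.1289 g/L/day

8.1289 g/L/day


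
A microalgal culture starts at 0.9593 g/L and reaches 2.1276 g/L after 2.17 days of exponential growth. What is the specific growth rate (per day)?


mu = ln(X2/X1) / dt
= ln(2.1276/0.9593) / 2.17
= 0.3671 per day

0.3671 per day


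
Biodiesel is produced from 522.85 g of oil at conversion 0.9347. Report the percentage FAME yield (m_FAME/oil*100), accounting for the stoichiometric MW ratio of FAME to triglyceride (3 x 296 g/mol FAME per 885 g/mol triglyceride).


m_FAME = oil * conv * (3 * 296 / 885) = oil * conv * (888/885)
= 522.85 * 0.9347 * 888 / 885
= 490.3645 g
Y = m_FAME / oil * 100 = conv * (888/885) * 100
= 0.9347 * 888 / 885 * 100
= 93.79%

93.79%


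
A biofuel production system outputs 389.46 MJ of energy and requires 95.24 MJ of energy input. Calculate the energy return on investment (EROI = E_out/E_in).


EROI = E_out / E_in
= 389.46 / 95.24
= 4.0892

4.0892


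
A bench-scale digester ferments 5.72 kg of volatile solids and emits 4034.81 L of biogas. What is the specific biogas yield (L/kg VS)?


Y = V / VS
= 4034.81 / 5.72
= 705.3864 L/kg VS

705.3864 L/kg VS


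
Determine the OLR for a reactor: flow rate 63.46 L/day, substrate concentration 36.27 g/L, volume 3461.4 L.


OLR = Q * S / V
= 63.46 * 36.27 / 3461.4
= 0.6650 g/L/day

0.6650 g/L/day


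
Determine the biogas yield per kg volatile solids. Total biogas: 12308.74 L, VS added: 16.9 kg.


Y = V / VS
= 12308.74 / 16.9
= 728.3278 L/kg VS

728.3278 L/kg VS


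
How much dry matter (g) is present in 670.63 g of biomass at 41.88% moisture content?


Wd = Ww * (1 - MC/100)
= 670.63 * (1 - 41.88/100)
= 389.7702 g

389.7702 g


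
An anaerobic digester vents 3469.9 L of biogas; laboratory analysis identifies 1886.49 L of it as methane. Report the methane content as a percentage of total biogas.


CH4% = V_CH4 / V_total * 100
= 1886.49 / 3469.9 * 100
= 54.3673%

54.3673%


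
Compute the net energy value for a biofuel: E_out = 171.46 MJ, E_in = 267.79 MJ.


NEV = E_out - E_in
= 171.46 - 267.79
= -96.3300 MJ

-96.3300 MJ


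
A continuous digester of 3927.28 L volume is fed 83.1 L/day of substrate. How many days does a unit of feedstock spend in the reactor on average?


HRT = V / Q
= 3927.28 / 83.1
= 47.2597 days

47.2597 days


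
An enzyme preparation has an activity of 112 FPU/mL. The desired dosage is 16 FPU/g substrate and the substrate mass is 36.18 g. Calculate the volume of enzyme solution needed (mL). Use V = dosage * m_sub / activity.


V = dosage * m_sub / activity
V = 16 * 36.18 / 112
V = 5.1686 mL

5.1686 mL


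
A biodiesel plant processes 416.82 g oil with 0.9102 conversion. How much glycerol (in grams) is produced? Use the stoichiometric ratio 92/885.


glycerol = oil * conv * (92/885)
= 416.82 * 0.9102 * 92 / 885
= 39.4394 g

39.4394 g


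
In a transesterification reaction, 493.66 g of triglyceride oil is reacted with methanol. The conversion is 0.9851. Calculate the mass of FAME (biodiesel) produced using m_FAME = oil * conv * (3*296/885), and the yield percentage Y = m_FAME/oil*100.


m_FAME = oil * conv * (3 * 296 / 885) = oil * conv * (888/885)
= 493.66 * 0.9851 * 888 / 885
= 487.9530 g
Y = m_FAME / oil * 100 = conv * (888/885) * 100
= 0.9851 * 888 / 885 * 100
= 98.84%

487.9530 g FAME; Y = 98.84%


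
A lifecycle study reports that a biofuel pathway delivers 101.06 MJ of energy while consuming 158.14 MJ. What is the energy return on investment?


EROI = E_out / E_in
= 101.06 / 158.14
= 0.6391

0.6391


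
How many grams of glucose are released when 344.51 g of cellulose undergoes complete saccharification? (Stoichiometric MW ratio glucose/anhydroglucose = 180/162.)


glucose = cellulose * 180/162
= 344.51 * 180/162
= 382.7889 g

382.7889 g


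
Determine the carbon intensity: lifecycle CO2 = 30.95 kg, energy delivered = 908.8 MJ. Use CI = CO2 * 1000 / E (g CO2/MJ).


CI = CO2 * 1000 / E
= 30.95 * 1000 / 908.8
= 34.0559 g CO2/MJ

34.0559 g CO2/MJ


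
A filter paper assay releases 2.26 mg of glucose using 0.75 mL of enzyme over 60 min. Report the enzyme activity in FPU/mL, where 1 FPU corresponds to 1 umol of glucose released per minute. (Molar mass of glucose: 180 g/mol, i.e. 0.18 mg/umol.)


Activity = glucose_mg / (0.18 mg/umol * V_mL * t_min)
= 2.26 / (0.18 * 0.75 * 60)
= 0.2790 FPU/mL

0.2790 FPU/mL


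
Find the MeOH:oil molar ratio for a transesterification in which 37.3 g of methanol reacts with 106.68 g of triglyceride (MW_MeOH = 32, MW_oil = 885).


Molar ratio = n_MeOH / n_oil = (MeOH/32) / (oil/885) = (MeOH * 885) / (32 * oil)
= (37.3 * 885) / (32 * 106.68)
= 9.6698

9.6698


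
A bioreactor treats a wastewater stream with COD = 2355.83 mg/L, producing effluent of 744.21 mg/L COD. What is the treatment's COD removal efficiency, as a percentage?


eta = (COD_in - COD_out) / COD_in * 100
= (2355.83 - 744.21) / 2355.83 * 100
= 68.4099%

68.4099%


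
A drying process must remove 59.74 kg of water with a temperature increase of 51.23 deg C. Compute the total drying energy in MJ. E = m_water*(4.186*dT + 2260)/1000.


E = m_water * (4.186 * dT + 2260) / 1000
= 59.74 * (4.186 * 51.23 + 2260) / 1000
= 147.8236 MJ

147.8236 MJ


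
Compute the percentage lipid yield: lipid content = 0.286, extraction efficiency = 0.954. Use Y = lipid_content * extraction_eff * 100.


Y = lipid_content * extraction_eff * 100
= 0.286 * 0.954 * 100
= 27.2844%

27.2844%


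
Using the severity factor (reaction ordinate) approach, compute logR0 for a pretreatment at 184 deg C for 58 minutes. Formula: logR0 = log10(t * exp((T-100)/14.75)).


logR0 = log10(t * exp((T - 100) / 14.75))
= log10(58 * exp((184 - 100) / 14.75))
= 4.2367

4.2367


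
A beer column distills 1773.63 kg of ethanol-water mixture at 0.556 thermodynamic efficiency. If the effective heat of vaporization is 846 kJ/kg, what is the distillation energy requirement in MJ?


E = m * 846 / (eta * 1000)
= 1773.63 * 846 / (0.556 * 1000)
= 2698.7248 MJ

2698.7248 MJ


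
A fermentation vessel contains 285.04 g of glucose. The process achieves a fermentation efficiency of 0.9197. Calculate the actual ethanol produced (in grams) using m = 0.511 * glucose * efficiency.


Actual ethanol: m = 0.511 * 285.04 * 0.9197
m = 133.9593 g

133.9593 g


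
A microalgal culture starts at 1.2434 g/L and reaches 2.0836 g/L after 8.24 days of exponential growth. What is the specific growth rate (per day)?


mu = ln(X2/X1) / dt
= ln(2.0836/1.2434) / 8.24
= 0.0627 per day

0.0627 per day


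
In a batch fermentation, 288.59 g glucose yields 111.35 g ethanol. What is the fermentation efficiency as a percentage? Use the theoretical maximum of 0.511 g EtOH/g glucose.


Fermentation efficiency = (actual / (0.511 * glucose)) * 100
= (111.35 / (0.511 * 288.59)) * 100
= 75.5071%

75.5071%
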